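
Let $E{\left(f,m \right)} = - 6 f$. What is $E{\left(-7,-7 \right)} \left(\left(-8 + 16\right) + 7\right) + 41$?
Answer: $671$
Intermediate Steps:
$E{\left(-7,-7 \right)} \left(\left(-8 + 16\right) + 7\right) + 41 = \left(-6\right) \left(-7\right) \left(\left(-8 + 16\right) + 7\right) + 41 = 42 \left(8 + 7\right) + 41 = 42 \cdot 15 + 41 = 630 + 41 = 671$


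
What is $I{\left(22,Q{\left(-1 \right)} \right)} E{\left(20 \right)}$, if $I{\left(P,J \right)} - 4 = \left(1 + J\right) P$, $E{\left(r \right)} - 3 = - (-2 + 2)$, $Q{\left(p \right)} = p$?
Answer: $12$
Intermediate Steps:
$E{\left(r \right)} = 3$ ($E{\left(r \right)} = 3 - \left(-2 + 2\right) = 3 - 0 = 3 + 0 = 3$)
$I{\left(P,J \right)} = 4 + P \left(1 + J\right)$ ($I{\left(P,J \right)} = 4 + \left(1 + J\right) P = 4 + P \left(1 + J\right)$)
$I{\left(22,Q{\left(-1 \right)} \right)} E{\left(20 \right)} = \left(4 + 22 - 22\right) 3 = 4 \cdot 3 = 12$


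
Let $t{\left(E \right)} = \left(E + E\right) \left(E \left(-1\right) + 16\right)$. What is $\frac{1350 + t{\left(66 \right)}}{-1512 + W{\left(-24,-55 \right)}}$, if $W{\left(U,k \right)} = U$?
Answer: $\frac{875}{256} \approx 3.418$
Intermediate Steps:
$t{\left(E \right)} = 2 E \left(16 - E\right)$ ($t{\left(E \right)} = 2 E \left(- E + 16\right) = 2 E \left(16 - E\right)$)
$\frac{1350 + t{\left(66 \right)}}{-1512 + W{\left(-24,-55 \right)}} = \frac{1350 + 2 \cdot 66 \left(16 - 66\right)}{-1512 - 24} = \frac{1350 + 2 \cdot 66 \left(16 - 66\right)}{-1536} = \left(1350 + 2 \cdot 66 \left(-50\right)\right) \left(- \frac{1}{1536}\right) = \left(1350 - 6600\right) \left(- \frac{1}{1536}\right) = \left(-5250\right) \left(- \frac{1}{1536}\right) = \frac{875}{256}$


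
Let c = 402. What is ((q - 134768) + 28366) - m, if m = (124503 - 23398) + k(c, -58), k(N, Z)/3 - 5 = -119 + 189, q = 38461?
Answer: -169271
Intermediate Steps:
k(N, Z) = 225 (k(N, Z) = 15 + 3*(-119 + 189) = 15 + 3*70 = 15 + 210 = 225)
m = 101330 (m = (124503 - 23398) + 225 = 101105 + 225 = 101330)
((q - 134768) + 28366) - m = ((38461 - 134768) + 28366) - 1*101330 = (-96307 + 28366) - 101330 = -67941 - 101330 = -169271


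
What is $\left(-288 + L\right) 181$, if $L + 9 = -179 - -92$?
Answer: $-69504$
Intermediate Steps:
$L = -96$ ($L = -9 - 87 = -96$)
$\left(-288 + L\right) 181 = \left(-288 - 96\right) 181 = \left(-384\right) 181 = -69504$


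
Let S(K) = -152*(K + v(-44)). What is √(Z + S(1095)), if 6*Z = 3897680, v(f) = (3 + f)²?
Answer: 2*√512238/3 ≈ 477.14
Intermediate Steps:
S(K) = -255512 - 152*K (S(K) = -152*(K + (3 - 44)²) = -152*(K + (-41)²) = -152*(K + 1681) = -152*(1681 + K) = -255512 - 152*K)
Z = 1948840/3 (Z = (⅙)*3897680 = 1948840/3 ≈ 6.4961e+5)
√(Z + S(1095)) = √(1948840/3 + (-255512 - 152*1095)) = √(1948840/3 + (-255512 - 166440)) = √(1948840/3 - 421952) = √(682984/3) = 2*√512238/3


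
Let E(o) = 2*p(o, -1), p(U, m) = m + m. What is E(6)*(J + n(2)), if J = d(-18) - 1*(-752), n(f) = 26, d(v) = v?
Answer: -3040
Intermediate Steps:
p(U, m) = 2*m
J = 734 (J = -18 - 1*(-752) = -18 + 752 = 734)
E(o) = -4 (E(o) = 2*(2*(-1)) = 2*(-2) = -4)
E(6)*(J + n(2)) = -4*(734 + 26) = -4*760 = -3040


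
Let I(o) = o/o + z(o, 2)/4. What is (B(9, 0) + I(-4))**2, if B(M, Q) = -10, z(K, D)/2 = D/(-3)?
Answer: 784/9 ≈ 87.111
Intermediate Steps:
z(K, D) = -2*D/3 (z(K, D) = 2*(D/(-3)) = 2*(D*(-1/3)) = 2*(-D/3) = -2*D/3)
I(o) = 2/3 (I(o) = o/o - 2/3*2/4 = 1 - 4/3*1/4 = 1 - 1/3 = 2/3)
(B(9, 0) + I(-4))**2 = (-10 + 2/3)**2 = (-28/3)**2 = 784/9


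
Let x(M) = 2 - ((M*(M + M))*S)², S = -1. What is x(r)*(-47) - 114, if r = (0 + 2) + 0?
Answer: 2800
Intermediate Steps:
r = 2 (r = 2 + 0 = 2)
x(M) = 2 - 4*M⁴ (x(M) = 2 - ((M*(M + M))*(-1))² = 2 - ((M*(2*M))*(-1))² = 2 - ((2*M²)*(-1))² = 2 - (-2*M²)² = 2 - 4*M⁴)
x(r)*(-47) - 114 = (2 - 4*2⁴)*(-47) - 114 = (2 - 4*16)*(-47) - 114 = (2 - 64)*(-47) - 114 = -62*(-47) - 114 = 2914 - 114 = 2800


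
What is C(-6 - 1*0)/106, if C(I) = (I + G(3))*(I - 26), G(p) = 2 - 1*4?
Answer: 128/53 ≈ 2.4151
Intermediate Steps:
G(p) = -2 (G(p) = 2 - 4 = -2)
C(I) = (-26 + I)*(-2 + I) (C(I) = (I - 2)*(I - 26) = (-2 + I)*(-26 + I) = (-26 + I)*(-2 + I))
C(-6 - 1*0)/106 = (52 + (-6 - 1*0)² - 28*(-6 - 1*0))/106 = (52 + (-6 + 0)² - 28*(-6 + 0))*(1/106) = (52 + (-6)² - 28*(-6))*(1/106) = (52 + 36 + 168)*(1/106) = 256*(1/106) = 128/53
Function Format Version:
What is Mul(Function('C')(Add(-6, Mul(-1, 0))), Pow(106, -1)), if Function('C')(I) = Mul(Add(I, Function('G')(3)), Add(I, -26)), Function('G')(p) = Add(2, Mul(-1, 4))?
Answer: Rational(128, 53) ≈ 2.4151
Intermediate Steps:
Function('G')(p) = -2 (Function('G')(p) = Add(2, -4) = -2)
Function('C')(I) = Mul(Add(-26, I), Add(-2, I)) (Function('C')(I) = Mul(Add(I, -2), Add(I, -26)) = Mul(Add(-2, I), Add(-26, I)) = Mul(Add(-26, I), Add(-2, I)))
Mul(Function('C')(Add(-6, Mul(-1, 0))), Pow(106, -1)) = Mul(Add(52, Pow(Add(-6, Mul(-1, 0)), 2), Mul(-28, Add(-6, Mul(-1, 0)))), Pow(106, -1)) = Mul(Add(52, Pow(Add(-6, 0), 2), Mul(-28, Add(-6, 0))), Rational(1, 106)) = Mul(Add(52, Pow(-6, 2), Mul(-28, -6)), Rational(1, 106)) = Mul(Add(52, 36, 168), Rational(1, 106)) = Mul(256, Rational(1, 106)) = Rational(128, 53)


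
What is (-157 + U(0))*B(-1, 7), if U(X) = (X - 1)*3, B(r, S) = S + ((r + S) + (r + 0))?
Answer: -1920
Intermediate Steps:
B(r, S) = 2*S + 2*r (B(r, S) = S + ((S + r) + r) = S + (S + 2*r) = 2*S + 2*r)
U(X) = -3 + 3*X (U(X) = (-1 + X)*3 = -3 + 3*X)
(-157 + U(0))*B(-1, 7) = (-157 + (-3 + 3*0))*(2*7 + 2*(-1)) = (-157 + (-3 + 0))*(14 - 2) = (-157 - 3)*12 = -160*12 = -1920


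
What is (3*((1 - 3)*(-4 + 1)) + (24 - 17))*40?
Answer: 1000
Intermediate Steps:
(3*((1 - 3)*(-4 + 1)) + (24 - 17))*40 = (3*(-2*(-3)) + 7)*40 = (3*6 + 7)*40 = (18 + 7)*40 = 25*40 = 1000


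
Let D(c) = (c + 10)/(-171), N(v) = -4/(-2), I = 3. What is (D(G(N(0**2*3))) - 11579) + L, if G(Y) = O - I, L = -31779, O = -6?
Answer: -7414219/171 ≈ -43358.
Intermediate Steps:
N(v) = 2 (N(v) = -4*(-1/2) = 2)
G(Y) = -9 (G(Y) = -6 - 1*3 = -6 - 3 = -9)
D(c) = -10/171 - c/171 (D(c) = (10 + c)*(-1/171) = -10/171 - c/171)
(D(G(N(0**2*3))) - 11579) + L = ((-10/171 - 1/171*(-9)) - 11579) - 31779 = ((-10/171 + 1/19) - 11579) - 31779 = (-1/171 - 11579) - 31779 = -1980010/171 - 31779 = -7414219/171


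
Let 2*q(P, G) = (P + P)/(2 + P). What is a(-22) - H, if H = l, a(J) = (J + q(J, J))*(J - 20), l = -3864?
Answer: 23709/5 ≈ 4741.8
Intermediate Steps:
q(P, G) = P/(2 + P) (q(P, G) = ((P + P)/(2 + P))/2 = ((2*P)/(2 + P))/2 = (2*P/(2 + P))/2 = P/(2 + P))
a(J) = (-20 + J)*(J + J/(2 + J)) (a(J) = (J + J/(2 + J))*(J - 20) = (J + J/(2 + J))*(-20 + J) = (-20 + J)*(J + J/(2 + J)))
H = -3864
a(-22) - H = -22*(-60 + (-22)² - 17*(-22))/(2 - 22) - 1*(-3864) = -22*(-60 + 484 + 374)/(-20) + 3864 = -22*(-1/20)*798 + 3864 = 4389/5 + 3864 = 23709/5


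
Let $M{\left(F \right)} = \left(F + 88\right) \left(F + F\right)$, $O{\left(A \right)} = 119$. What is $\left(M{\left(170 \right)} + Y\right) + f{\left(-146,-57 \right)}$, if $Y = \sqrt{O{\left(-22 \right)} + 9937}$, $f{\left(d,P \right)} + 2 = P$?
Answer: $87661 + 2 \sqrt{2514} \approx 87761.0$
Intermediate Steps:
$f{\left(d,P \right)} = -2 + P$
$M{\left(F \right)} = 2 F \left(88 + F\right)$ ($M{\left(F \right)} = \left(88 + F\right) 2 F = 2 F \left(88 + F\right)$)
$Y = 2 \sqrt{2514}$ ($Y = \sqrt{119 + 9937} = \sqrt{10056} = 2 \sqrt{2514} \approx 100.28$)
$\left(M{\left(170 \right)} + Y\right) + f{\left(-146,-57 \right)} = \left(2 \cdot 170 \left(88 + 170\right) + 2 \sqrt{2514}\right) - 59 = \left(2 \cdot 170 \cdot 258 + 2 \sqrt{2514}\right) - 59 = \left(87720 + 2 \sqrt{2514}\right) - 59 = 87661 + 2 \sqrt{2514}$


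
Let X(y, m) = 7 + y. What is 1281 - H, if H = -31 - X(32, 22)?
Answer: 1351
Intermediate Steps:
H = -70 (H = -31 - (7 + 32) = -31 - 1*39 = -31 - 39 = -70)
1281 - H = 1281 - 1*(-70) = 1281 + 70 = 1351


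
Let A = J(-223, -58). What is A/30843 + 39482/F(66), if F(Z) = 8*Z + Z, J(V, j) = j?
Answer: 67650493/1017819 ≈ 66.466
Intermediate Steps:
F(Z) = 9*Z
A = -58
A/30843 + 39482/F(66) = -58/30843 + 39482/((9*66)) = -58*1/30843 + 39482/594 = -58/30843 + 39482*(1/594) = -58/30843 + 19741/297 = 67650493/1017819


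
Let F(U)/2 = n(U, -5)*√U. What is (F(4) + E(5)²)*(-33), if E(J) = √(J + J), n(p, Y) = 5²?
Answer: -3630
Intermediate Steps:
n(p, Y) = 25
E(J) = √2*√J (E(J) = √(2*J) = √2*√J)
F(U) = 50*√U (F(U) = 2*(25*√U) = 50*√U)
(F(4) + E(5)²)*(-33) = (50*√4 + (√2*√5)²)*(-33) = (50*2 + (√10)²)*(-33) = (100 + 10)*(-33) = 110*(-33) = -3630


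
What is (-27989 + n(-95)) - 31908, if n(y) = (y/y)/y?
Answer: -5690216/95 ≈ -59897.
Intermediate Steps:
n(y) = 1/y
(-27989 + n(-95)) - 31908 = (-27989 + 1/(-95)) - 31908 = (-27989 - 1/95) - 31908 = -2658956/95 - 31908 = -5690216/95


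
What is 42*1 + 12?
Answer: 54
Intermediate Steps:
42*1 + 12 = 42 + 12 = 54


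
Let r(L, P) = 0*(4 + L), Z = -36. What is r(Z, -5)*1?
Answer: 0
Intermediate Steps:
r(L, P) = 0
r(Z, -5)*1 = 0*1 = 0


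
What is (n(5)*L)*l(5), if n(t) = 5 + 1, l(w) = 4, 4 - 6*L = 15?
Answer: -44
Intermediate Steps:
L = -11/6 (L = ⅔ - ⅙*15 = ⅔ - 5/2 = -11/6 ≈ -1.8333)
n(t) = 6
(n(5)*L)*l(5) = (6*(-11/6))*4 = -11*4 = -44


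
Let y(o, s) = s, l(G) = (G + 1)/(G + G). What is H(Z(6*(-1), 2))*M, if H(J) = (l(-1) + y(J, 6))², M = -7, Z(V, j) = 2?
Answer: -252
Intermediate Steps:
l(G) = (1 + G)/(2*G) (l(G) = (1 + G)/((2*G)) = (1 + G)*(1/(2*G)) = (1 + G)/(2*G))
H(J) = 36 (H(J) = ((½)*(1 - 1)/(-1) + 6)² = ((½)*(-1)*0 + 6)² = (0 + 6)² = 6² = 36)
H(Z(6*(-1), 2))*M = 36*(-7) = -252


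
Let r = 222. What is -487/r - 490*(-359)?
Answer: 39051533/222 ≈ 1.7591e+5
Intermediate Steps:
-487/r - 490*(-359) = -487/222 - 490*(-359) = -487*1/222 + 175910 = -487/222 + 175910 = 39051533/222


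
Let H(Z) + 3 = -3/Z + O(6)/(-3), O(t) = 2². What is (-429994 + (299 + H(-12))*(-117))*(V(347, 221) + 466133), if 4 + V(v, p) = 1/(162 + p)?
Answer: -82925847120444/383 ≈ -2.1652e+11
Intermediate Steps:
O(t) = 4
V(v, p) = -4 + 1/(162 + p)
H(Z) = -13/3 - 3/Z (H(Z) = -3 + (-3/Z + 4/(-3)) = -3 + (-3/Z + 4*(-⅓)) = -3 + (-3/Z - 4/3) = -3 + (-4/3 - 3/Z) = -13/3 - 3/Z)
(-429994 + (299 + H(-12))*(-117))*(V(347, 221) + 466133) = (-429994 + (299 + (-13/3 - 3/(-12)))*(-117))*((-647 - 4*221)/(162 + 221) + 466133) = (-429994 + (299 + (-13/3 - 3*(-1/12)))*(-117))*((-647 - 884)/383 + 466133) = (-429994 + (299 + (-13/3 + ¼))*(-117))*((1/383)*(-1531) + 466133) = (-429994 + (299 - 49/12)*(-117))*(-1531/383 + 466133) = (-429994 + (3539/12)*(-117))*(178527408/383) = (-429994 - 138021/4)*(178527408/383) = -1857997/4*178527408/383 = -82925847120444/383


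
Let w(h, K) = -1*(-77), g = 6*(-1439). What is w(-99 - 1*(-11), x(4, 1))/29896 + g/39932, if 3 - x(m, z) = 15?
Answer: -63761825/298451768 ≈ -0.21364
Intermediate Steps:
x(m, z) = -12 (x(m, z) = 3 - 1*15 = 3 - 15 = -12)
g = -8634
w(h, K) = 77
w(-99 - 1*(-11), x(4, 1))/29896 + g/39932 = 77/29896 - 8634/39932 = 77*(1/29896) - 8634*1/39932 = 77/29896 - 4317/19966 = -63761825/298451768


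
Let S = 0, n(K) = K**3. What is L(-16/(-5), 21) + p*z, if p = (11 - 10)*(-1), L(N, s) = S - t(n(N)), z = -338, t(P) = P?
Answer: 38154/125 ≈ 305.23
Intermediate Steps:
L(N, s) = -N**3 (L(N, s) = 0 - N**3 = -N**3)
p = -1 (p = 1*(-1) = -1)
L(-16/(-5), 21) + p*z = -(-16/(-5))**3 - 1*(-338) = -(-16*(-1/5))**3 + 338 = -(16/5)**3 + 338 = -1*4096/125 + 338 = -4096/125 + 338 = 38154/125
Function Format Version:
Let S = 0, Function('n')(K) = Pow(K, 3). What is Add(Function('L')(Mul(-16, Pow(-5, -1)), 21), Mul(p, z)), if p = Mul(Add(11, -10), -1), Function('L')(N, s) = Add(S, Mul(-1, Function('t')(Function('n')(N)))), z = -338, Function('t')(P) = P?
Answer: Rational(38154, 125) ≈ 305.23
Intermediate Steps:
Function('L')(N, s) = Mul(-1, Pow(N, 3)) (Function('L')(N, s) = Add(0, Mul(-1, Pow(N, 3))) = Mul(-1, Pow(N, 3)))
p = -1 (p = Mul(1, -1) = -1)
Add(Function('L')(Mul(-16, Pow(-5, -1)), 21), Mul(p, z)) = Add(Mul(-1, Pow(Mul(-16, Pow(-5, -1)), 3)), Mul(-1, -338)) = Add(Mul(-1, Pow(Mul(-16, Rational(-1, 5)), 3)), 338) = Add(Mul(-1, Pow(Rational(16, 5), 3)), 338) = Add(Mul(-1, Rational(4096, 125)), 338) = Add(Rational(-4096, 125), 338) = Rational(38154, 125)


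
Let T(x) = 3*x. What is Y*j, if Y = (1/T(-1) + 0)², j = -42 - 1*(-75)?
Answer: 11/3 ≈ 3.6667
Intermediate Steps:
j = 33 (j = -42 + 75 = 33)
Y = ⅑ (Y = (1/(3*(-1)) + 0)² = (1/(-3) + 0)² = (1*(-⅓) + 0)² = (-⅓ + 0)² = (-⅓)² = ⅑ ≈ 0.11111)
Y*j = (⅑)*33 = 11/3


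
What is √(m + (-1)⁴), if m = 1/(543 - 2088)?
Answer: 2*√596370/1545 ≈ 0.99968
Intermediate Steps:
m = -1/1545 (m = 1/(-1545) = -1/1545 ≈ -0.00064725)
√(m + (-1)⁴) = √(-1/1545 + (-1)⁴) = √(-1/1545 + 1) = √(1544/1545) = 2*√596370/1545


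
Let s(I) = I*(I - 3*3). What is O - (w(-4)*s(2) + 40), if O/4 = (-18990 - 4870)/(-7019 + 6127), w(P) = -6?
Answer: -3792/223 ≈ -17.004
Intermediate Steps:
s(I) = I*(-9 + I) (s(I) = I*(I - 9) = I*(-9 + I))
O = 23860/223 (O = 4*((-18990 - 4870)/(-7019 + 6127)) = 4*(-23860/(-892)) = 4*(-23860*(-1/892)) = 4*(5965/223) = 23860/223 ≈ 107.00)
O - (w(-4)*s(2) + 40) = 23860/223 - (-12*(-9 + 2) + 40) = 23860/223 - (-12*(-7) + 40) = 23860/223 - (-6*(-14) + 40) = 23860/223 - (84 + 40) = 23860/223 - 1*124 = 23860/223 - 124 = -3792/223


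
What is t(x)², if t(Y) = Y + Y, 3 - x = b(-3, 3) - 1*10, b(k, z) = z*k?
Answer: 1936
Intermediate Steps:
b(k, z) = k*z
x = 22 (x = 3 - (-3*3 - 1*10) = 3 - (-9 - 10) = 3 - 1*(-19) = 3 + 19 = 22)
t(Y) = 2*Y
t(x)² = (2*22)² = 44² = 1936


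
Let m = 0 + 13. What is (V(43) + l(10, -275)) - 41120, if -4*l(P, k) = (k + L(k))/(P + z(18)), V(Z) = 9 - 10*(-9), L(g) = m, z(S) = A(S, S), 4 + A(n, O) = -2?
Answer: -328037/8 ≈ -41005.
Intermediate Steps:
m = 13
A(n, O) = -6 (A(n, O) = -4 - 2 = -6)
z(S) = -6
L(g) = 13
V(Z) = 99 (V(Z) = 9 + 90 = 99)
l(P, k) = -(13 + k)/(4*(-6 + P)) (l(P, k) = -(k + 13)/(4*(P - 6)) = -(13 + k)/(4*(-6 + P)))
(V(43) + l(10, -275)) - 41120 = (99 + (-13 - 1*(-275))/(4*(-6 + 10))) - 41120 = (99 + (¼)*(-13 + 275)/4) - 41120 = (99 + (¼)*(¼)*262) - 41120 = (99 + 131/8) - 41120 = 923/8 - 41120 = -328037/8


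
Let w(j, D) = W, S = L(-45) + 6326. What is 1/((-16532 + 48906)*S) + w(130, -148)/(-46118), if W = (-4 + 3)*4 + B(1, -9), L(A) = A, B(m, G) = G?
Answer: 660870085/2344421143273 ≈ 0.00028189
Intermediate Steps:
W = -13 (W = (-4 + 3)*4 - 9 = -1*4 - 9 = -4 - 9 = -13)
S = 6281 (S = -45 + 6326 = 6281)
w(j, D) = -13
1/((-16532 + 48906)*S) + w(130, -148)/(-46118) = 1/((-16532 + 48906)*6281) - 13/(-46118) = (1/6281)/32374 - 13*(-1/46118) = (1/32374)*(1/6281) + 13/46118 = 1/203341094 + 13/46118 = 660870085/2344421143273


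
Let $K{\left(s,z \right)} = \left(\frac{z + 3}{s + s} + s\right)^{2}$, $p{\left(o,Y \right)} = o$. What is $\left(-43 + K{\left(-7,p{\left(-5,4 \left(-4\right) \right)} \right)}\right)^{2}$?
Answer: $\frac{38809}{2401} \approx 16.164$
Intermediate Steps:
$K{\left(s,z \right)} = \left(s + \frac{3 + z}{2 s}\right)^{2}$ ($K{\left(s,z \right)} = \left(\frac{3 + z}{2 s} + s\right)^{2} = \left(s + \frac{3 + z}{2 s}\right)^{2}$)
$\left(-43 + K{\left(-7,p{\left(-5,4 \left(-4\right) \right)} \right)}\right)^{2} = \left(-43 + \frac{\left(3 - 5 + 2 \left(-7\right)^{2}\right)^{2}}{4 \cdot 49}\right)^{2} = \left(-43 + \frac{1}{4} \cdot \frac{1}{49} \left(3 - 5 + 2 \cdot 49\right)^{2}\right)^{2} = \left(-43 + \frac{1}{4} \cdot \frac{1}{49} \left(3 - 5 + 98\right)^{2}\right)^{2} = \left(-43 + \frac{1}{4} \cdot \frac{1}{49} \cdot 96^{2}\right)^{2} = \left(-43 + \frac{1}{4} \cdot \frac{1}{49} \cdot 9216\right)^{2} = \left(-43 + \frac{2304}{49}\right)^{2} = \left(\frac{197}{49}\right)^{2} = \frac{38809}{2401}$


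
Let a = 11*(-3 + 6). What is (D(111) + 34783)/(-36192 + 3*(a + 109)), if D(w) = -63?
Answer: -17360/17883 ≈ -0.97075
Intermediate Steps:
a = 33 (a = 11*3 = 33)
(D(111) + 34783)/(-36192 + 3*(a + 109)) = (-63 + 34783)/(-36192 + 3*(33 + 109)) = 34720/(-36192 + 3*142) = 34720/(-36192 + 426) = 34720/(-35766) = 34720*(-1/35766) = -17360/17883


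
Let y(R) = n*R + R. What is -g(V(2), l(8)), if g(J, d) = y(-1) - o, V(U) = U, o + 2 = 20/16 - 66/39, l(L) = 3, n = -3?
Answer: -231/52 ≈ -4.4423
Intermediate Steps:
y(R) = -2*R (y(R) = -3*R + R = -2*R)
o = -127/52 (o = -2 + (20/16 - 66/39) = -2 + (20*(1/16) - 66*1/39) = -2 + (5/4 - 22/13) = -2 - 23/52 = -127/52 ≈ -2.4423)
g(J, d) = 231/52 (g(J, d) = -2*(-1) - 1*(-127/52) = 2 + 127/52 = 231/52)
-g(V(2), l(8)) = -1*231/52 = -231/52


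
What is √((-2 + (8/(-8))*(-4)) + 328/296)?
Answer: √4255/37 ≈ 1.7630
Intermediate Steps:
√((-2 + (8/(-8))*(-4)) + 328/296) = √((-2 + (8*(-⅛))*(-4)) + 328*(1/296)) = √((-2 - 1*(-4)) + 41/37) = √((-2 + 4) + 41/37) = √(2 + 41/37) = √(115/37) = √4255/37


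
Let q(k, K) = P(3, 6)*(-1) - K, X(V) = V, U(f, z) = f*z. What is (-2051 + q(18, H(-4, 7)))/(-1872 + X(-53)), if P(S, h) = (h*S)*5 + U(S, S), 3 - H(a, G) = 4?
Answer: 307/275 ≈ 1.1164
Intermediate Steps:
H(a, G) = -1 (H(a, G) = 3 - 1*4 = 3 - 4 = -1)
P(S, h) = S² + 5*S*h (P(S, h) = (h*S)*5 + S*S = (S*h)*5 + S² = 5*S*h + S² = S² + 5*S*h)
q(k, K) = -99 - K (q(k, K) = (3*(3 + 5*6))*(-1) - K = (3*(3 + 30))*(-1) - K = (3*33)*(-1) - K = 99*(-1) - K = -99 - K)
(-2051 + q(18, H(-4, 7)))/(-1872 + X(-53)) = (-2051 + (-99 - 1*(-1)))/(-1872 - 53) = (-2051 + (-99 + 1))/(-1925) = (-2051 - 98)*(-1/1925) = -2149*(-1/1925) = 307/275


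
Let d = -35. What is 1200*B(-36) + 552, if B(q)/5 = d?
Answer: -209448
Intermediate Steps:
B(q) = -175 (B(q) = 5*(-35) = -175)
1200*B(-36) + 552 = 1200*(-175) + 552 = -210000 + 552 = -209448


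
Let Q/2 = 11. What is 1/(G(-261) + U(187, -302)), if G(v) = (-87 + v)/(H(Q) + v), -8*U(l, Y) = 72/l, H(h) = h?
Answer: 44693/62925 ≈ 0.71026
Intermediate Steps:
Q = 22 (Q = 2*11 = 22)
U(l, Y) = -9/l
G(v) = (-87 + v)/(22 + v)
1/(G(-261) + U(187, -302)) = 1/((-87 - 261)/(22 - 261) - 9/187) = 1/(-348/(-239) - 9*1/187) = 1/(-1/239*(-348) - 9/187) = 1/(348/239 - 9/187) = 1/(62925/44693) = 44693/62925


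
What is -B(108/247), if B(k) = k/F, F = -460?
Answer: 27/28405 ≈ 0.00095054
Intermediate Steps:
B(k) = -k/460 (B(k) = k/(-460) = k*(-1/460) = -k/460)
-B(108/247) = -(-1)*108/247/460 = -(-1)*108*(1/247)/460 = -(-1)*108/(460*247) = -1*(-27/28405) = 27/28405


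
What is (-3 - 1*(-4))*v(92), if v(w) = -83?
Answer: -83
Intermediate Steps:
(-3 - 1*(-4))*v(92) = (-3 - 1*(-4))*(-83) = (-3 + 4)*(-83) = 1*(-83) = -83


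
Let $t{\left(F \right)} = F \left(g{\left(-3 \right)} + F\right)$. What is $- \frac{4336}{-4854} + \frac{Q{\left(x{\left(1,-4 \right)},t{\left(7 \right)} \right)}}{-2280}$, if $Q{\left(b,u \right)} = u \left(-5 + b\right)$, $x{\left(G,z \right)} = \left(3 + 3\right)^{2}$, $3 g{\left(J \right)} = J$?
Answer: $\frac{297181}{922260} \approx 0.32223$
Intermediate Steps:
$g{\left(J \right)} = \frac{J}{3}$
$x{\left(G,z \right)} = 36$ ($x{\left(G,z \right)} = 6^{2} = 36$)
$t{\left(F \right)} = F \left(-1 + F\right)$ ($t{\left(F \right)} = F \left(\frac{1}{3} \left(-3\right) + F\right) = F \left(-1 + F\right)$)
$- \frac{4336}{-4854} + \frac{Q{\left(x{\left(1,-4 \right)},t{\left(7 \right)} \right)}}{-2280} = - \frac{4336}{-4854} + \frac{7 \left(-1 + 7\right) \left(-5 + 36\right)}{-2280} = \left(-4336\right) \left(- \frac{1}{4854}\right) + 7 \cdot 6 \cdot 31 \left(- \frac{1}{2280}\right) = \frac{2168}{2427} + 42 \cdot 31 \left(- \frac{1}{2280}\right) = \frac{2168}{2427} + 1302 \left(- \frac{1}{2280}\right) = \frac{2168}{2427} - \frac{217}{380} = \frac{297181}{922260}$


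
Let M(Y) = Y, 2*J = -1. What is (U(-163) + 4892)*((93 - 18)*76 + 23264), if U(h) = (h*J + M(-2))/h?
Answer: 23093475106/163 ≈ 1.4168e+8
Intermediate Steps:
J = -½ (J = (½)*(-1) = -½ ≈ -0.50000)
U(h) = (-2 - h/2)/h (U(h) = (h*(-½) - 2)/h = (-h/2 - 2)/h = (-2 - h/2)/h)
(U(-163) + 4892)*((93 - 18)*76 + 23264) = ((½)*(-4 - 1*(-163))/(-163) + 4892)*((93 - 18)*76 + 23264) = ((½)*(-1/163)*(-4 + 163) + 4892)*(75*76 + 23264) = ((½)*(-1/163)*159 + 4892)*(5700 + 23264) = (-159/326 + 4892)*28964 = (1594633/326)*28964 = 23093475106/163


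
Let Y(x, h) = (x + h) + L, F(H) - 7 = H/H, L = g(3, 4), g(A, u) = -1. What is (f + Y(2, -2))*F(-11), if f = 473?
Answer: 3776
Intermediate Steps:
L = -1
F(H) = 8 (F(H) = 7 + H/H = 7 + 1 = 8)
Y(x, h) = -1 + h + x (Y(x, h) = (x + h) - 1 = (h + x) - 1 = -1 + h + x)
(f + Y(2, -2))*F(-11) = (473 + (-1 - 2 + 2))*8 = (473 - 1)*8 = 472*8 = 3776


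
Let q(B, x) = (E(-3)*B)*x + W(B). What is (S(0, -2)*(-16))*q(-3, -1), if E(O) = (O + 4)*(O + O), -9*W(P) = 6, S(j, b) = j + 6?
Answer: 1792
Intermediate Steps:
S(j, b) = 6 + j
W(P) = -2/3 (W(P) = -1/9*6 = -2/3)
E(O) = 2*O*(4 + O) (E(O) = (4 + O)*(2*O) = 2*O*(4 + O))
q(B, x) = -2/3 - 6*B*x (q(B, x) = ((2*(-3)*(4 - 3))*B)*x - 2/3 = ((2*(-3)*1)*B)*x - 2/3 = (-6*B)*x - 2/3 = -6*B*x - 2/3 = -2/3 - 6*B*x)
(S(0, -2)*(-16))*q(-3, -1) = ((6 + 0)*(-16))*(-2/3 - 6*(-3)*(-1)) = (6*(-16))*(-2/3 - 18) = -96*(-56/3) = 1792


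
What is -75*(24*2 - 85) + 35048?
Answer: 37823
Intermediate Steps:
-75*(24*2 - 85) + 35048 = -75*(48 - 85) + 35048 = -75*(-37) + 35048 = 2775 + 35048 = 37823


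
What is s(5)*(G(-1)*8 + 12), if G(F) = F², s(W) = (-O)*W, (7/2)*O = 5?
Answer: -1000/7 ≈ -142.86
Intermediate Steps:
O = 10/7 (O = (2/7)*5 = 10/7 ≈ 1.4286)
s(W) = -10*W/7 (s(W) = (-1*10/7)*W = -10*W/7)
s(5)*(G(-1)*8 + 12) = (-10/7*5)*((-1)²*8 + 12) = -50*(1*8 + 12)/7 = -50*(8 + 12)/7 = -50/7*20 = -1000/7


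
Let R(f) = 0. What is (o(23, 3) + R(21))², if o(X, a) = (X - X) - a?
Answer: 9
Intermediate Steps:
o(X, a) = -a (o(X, a) = 0 - a = -a)
(o(23, 3) + R(21))² = (-1*3 + 0)² = (-3 + 0)² = (-3)² = 9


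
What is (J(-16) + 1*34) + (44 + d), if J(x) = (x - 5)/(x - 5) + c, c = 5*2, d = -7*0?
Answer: 89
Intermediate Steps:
d = 0
c = 10
J(x) = 11 (J(x) = (x - 5)/(x - 5) + 10 = (-5 + x)/(-5 + x) + 10 = 1 + 10 = 11)
(J(-16) + 1*34) + (44 + d) = (11 + 1*34) + (44 + 0) = (11 + 34) + 44 = 45 + 44 = 89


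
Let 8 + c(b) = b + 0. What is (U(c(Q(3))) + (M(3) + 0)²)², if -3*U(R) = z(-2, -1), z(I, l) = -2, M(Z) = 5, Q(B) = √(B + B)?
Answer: 5929/9 ≈ 658.78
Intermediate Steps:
Q(B) = √2*√B (Q(B) = √(2*B) = √2*√B)
c(b) = -8 + b (c(b) = -8 + (b + 0) = -8 + b)
U(R) = ⅔ (U(R) = -⅓*(-2) = ⅔)
(U(c(Q(3))) + (M(3) + 0)²)² = (⅔ + (5 + 0)²)² = (⅔ + 5²)² = (⅔ + 25)² = (77/3)² = 5929/9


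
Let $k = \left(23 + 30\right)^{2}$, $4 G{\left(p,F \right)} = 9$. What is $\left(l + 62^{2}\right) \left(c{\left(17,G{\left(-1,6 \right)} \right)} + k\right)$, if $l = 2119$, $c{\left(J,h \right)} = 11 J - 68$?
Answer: $17459664$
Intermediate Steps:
$G{\left(p,F \right)} = \frac{9}{4}$ ($G{\left(p,F \right)} = \frac{1}{4} \cdot 9 = \frac{9}{4}$)
$c{\left(J,h \right)} = -68 + 11 J$
$k = 2809$ ($k = 53^{2} = 2809$)
$\left(l + 62^{2}\right) \left(c{\left(17,G{\left(-1,6 \right)} \right)} + k\right) = \left(2119 + 62^{2}\right) \left(\left(-68 + 11 \cdot 17\right) + 2809\right) = \left(2119 + 3844\right) \left(\left(-68 + 187\right) + 2809\right) = 5963 \left(119 + 2809\right) = 5963 \cdot 2928 = 17459664$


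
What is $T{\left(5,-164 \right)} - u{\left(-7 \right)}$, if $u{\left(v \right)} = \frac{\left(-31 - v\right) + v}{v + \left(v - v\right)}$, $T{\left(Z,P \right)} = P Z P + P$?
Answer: $\frac{940181}{7} \approx 1.3431 \cdot 10^{5}$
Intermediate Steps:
$T{\left(Z,P \right)} = P + Z P^{2}$ ($T{\left(Z,P \right)} = Z P^{2} + P = P + Z P^{2}$)
$u{\left(v \right)} = - \frac{31}{v}$ ($u{\left(v \right)} = - \frac{31}{v + 0} = - \frac{31}{v}$)
$T{\left(5,-164 \right)} - u{\left(-7 \right)} = - 164 \left(1 - 820\right) - - \frac{31}{-7} = - 164 \left(1 - 820\right) - \left(-31\right) \left(- \frac{1}{7}\right) = \left(-164\right) \left(-819\right) - \frac{31}{7} = 134316 - \frac{31}{7} = \frac{940181}{7}$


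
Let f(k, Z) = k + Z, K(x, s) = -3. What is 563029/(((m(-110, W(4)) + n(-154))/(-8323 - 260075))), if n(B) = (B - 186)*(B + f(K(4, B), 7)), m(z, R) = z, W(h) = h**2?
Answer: -75557928771/25445 ≈ -2.9695e+6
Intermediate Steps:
f(k, Z) = Z + k
n(B) = (-186 + B)*(4 + B) (n(B) = (B - 186)*(B + (7 - 3)) = (-186 + B)*(B + 4) = (-186 + B)*(4 + B))
563029/(((m(-110, W(4)) + n(-154))/(-8323 - 260075))) = 563029/(((-110 + (-744 + (-154)**2 - 182*(-154)))/(-8323 - 260075))) = 563029/(((-110 + (-744 + 23716 + 28028))/(-268398))) = 563029/(((-110 + 51000)*(-1/268398))) = 563029/((50890*(-1/268398))) = 563029/(-25445/134199) = 563029*(-134199/25445) = -75557928771/25445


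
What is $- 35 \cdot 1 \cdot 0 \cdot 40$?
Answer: $0$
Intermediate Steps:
$- 35 \cdot 1 \cdot 0 \cdot 40 = \left(-35\right) 0 \cdot 40 = 0 \cdot 40 = 0$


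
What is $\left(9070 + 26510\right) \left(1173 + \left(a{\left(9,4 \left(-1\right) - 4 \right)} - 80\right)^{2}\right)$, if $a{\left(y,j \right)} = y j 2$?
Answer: $1826997420$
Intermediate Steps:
$a{\left(y,j \right)} = 2 j y$ ($a{\left(y,j \right)} = j y 2 = 2 j y$)
$\left(9070 + 26510\right) \left(1173 + \left(a{\left(9,4 \left(-1\right) - 4 \right)} - 80\right)^{2}\right) = \left(9070 + 26510\right) \left(1173 + \left(2 \left(4 \left(-1\right) - 4\right) 9 - 80\right)^{2}\right) = 35580 \left(1173 + \left(2 \left(-4 - 4\right) 9 - 80\right)^{2}\right) = 35580 \left(1173 + \left(2 \left(-8\right) 9 - 80\right)^{2}\right) = 35580 \left(1173 + \left(-144 - 80\right)^{2}\right) = 35580 \left(1173 + \left(-224\right)^{2}\right) = 35580 \left(1173 + 50176\right) = 35580 \cdot 51349 = 1826997420$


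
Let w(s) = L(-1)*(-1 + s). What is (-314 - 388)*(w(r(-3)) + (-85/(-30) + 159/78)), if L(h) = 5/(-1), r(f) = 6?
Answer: 14130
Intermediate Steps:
L(h) = -5 (L(h) = 5*(-1) = -5)
w(s) = 5 - 5*s (w(s) = -5*(-1 + s) = 5 - 5*s)
(-314 - 388)*(w(r(-3)) + (-85/(-30) + 159/78)) = (-314 - 388)*((5 - 5*6) + (-85/(-30) + 159/78)) = -702*((5 - 30) + (-85*(-1/30) + 159*(1/78))) = -702*(-25 + (17/6 + 53/26)) = -702*(-25 + 190/39) = -702*(-785/39) = 14130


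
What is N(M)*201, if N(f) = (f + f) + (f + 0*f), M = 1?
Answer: 603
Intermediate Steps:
N(f) = 3*f (N(f) = 2*f + (f + 0) = 2*f + f = 3*f)
N(M)*201 = (3*1)*201 = 3*201 = 603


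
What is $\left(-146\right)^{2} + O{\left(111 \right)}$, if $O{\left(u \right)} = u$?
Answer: $21427$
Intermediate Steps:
$\left(-146\right)^{2} + O{\left(111 \right)} = \left(-146\right)^{2} + 111 = 21316 + 111 = 21427$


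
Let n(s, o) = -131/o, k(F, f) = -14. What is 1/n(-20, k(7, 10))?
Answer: 14/131 ≈ 0.10687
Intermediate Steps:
1/n(-20, k(7, 10)) = 1/(-131/(-14)) = 1/(-131*(-1/14)) = 1/(131/14) = 14/131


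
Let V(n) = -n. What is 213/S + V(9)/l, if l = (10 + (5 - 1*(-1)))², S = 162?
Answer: 8845/6912 ≈ 1.2797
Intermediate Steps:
l = 256 (l = (10 + (5 + 1))² = (10 + 6)² = 16² = 256)
213/S + V(9)/l = 213/162 - 1*9/256 = 213*(1/162) - 9*1/256 = 71/54 - 9/256 = 8845/6912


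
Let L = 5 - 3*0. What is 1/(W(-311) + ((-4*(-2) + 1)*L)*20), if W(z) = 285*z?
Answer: -1/87735 ≈ -1.1398e-5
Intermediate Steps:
L = 5 (L = 5 + 0 = 5)
1/(W(-311) + ((-4*(-2) + 1)*L)*20) = 1/(285*(-311) + ((-4*(-2) + 1)*5)*20) = 1/(-88635 + ((8 + 1)*5)*20) = 1/(-88635 + (9*5)*20) = 1/(-88635 + 45*20) = 1/(-88635 + 900) = 1/(-87735) = -1/87735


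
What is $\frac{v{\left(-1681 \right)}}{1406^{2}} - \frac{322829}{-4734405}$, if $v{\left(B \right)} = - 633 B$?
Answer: $\frac{436610193893}{719934018660} \approx 0.60646$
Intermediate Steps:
$\frac{v{\left(-1681 \right)}}{1406^{2}} - \frac{322829}{-4734405} = \frac{\left(-633\right) \left(-1681\right)}{1406^{2}} - \frac{322829}{-4734405} = \frac{1064073}{1976836} - - \frac{24833}{364185} = 1064073 \cdot \frac{1}{1976836} + \frac{24833}{364185} = \frac{1064073}{1976836} + \frac{24833}{364185} = \frac{436610193893}{719934018660}$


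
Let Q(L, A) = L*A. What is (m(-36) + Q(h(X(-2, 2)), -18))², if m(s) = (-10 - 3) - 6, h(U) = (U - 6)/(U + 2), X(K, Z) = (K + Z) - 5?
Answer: 7225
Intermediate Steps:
X(K, Z) = -5 + K + Z
h(U) = (-6 + U)/(2 + U)
m(s) = -19 (m(s) = -13 - 6 = -19)
Q(L, A) = A*L
(m(-36) + Q(h(X(-2, 2)), -18))² = (-19 - 18*(-6 + (-5 - 2 + 2))/(2 + (-5 - 2 + 2)))² = (-19 - 18*(-6 - 5)/(2 - 5))² = (-19 - 18*(-11)/(-3))² = (-19 - (-6)*(-11))² = (-19 - 18*11/3)² = (-19 - 66)² = (-85)² = 7225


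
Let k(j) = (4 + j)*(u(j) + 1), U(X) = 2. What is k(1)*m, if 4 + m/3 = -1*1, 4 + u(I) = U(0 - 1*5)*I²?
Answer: 75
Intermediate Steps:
u(I) = -4 + 2*I²
k(j) = (-3 + 2*j²)*(4 + j) (k(j) = (4 + j)*((-4 + 2*j²) + 1) = (4 + j)*(-3 + 2*j²) = (-3 + 2*j²)*(4 + j))
m = -15 (m = -12 + 3*(-1*1) = -12 + 3*(-1) = -12 - 3 = -15)
k(1)*m = (-12 - 3*1 + 2*1³ + 8*1²)*(-15) = (-12 - 3 + 2*1 + 8*1)*(-15) = (-12 - 3 + 2 + 8)*(-15) = -5*(-15) = 75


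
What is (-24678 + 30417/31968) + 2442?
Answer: -236936677/10656 ≈ -22235.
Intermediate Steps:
(-24678 + 30417/31968) + 2442 = (-24678 + 30417*(1/31968)) + 2442 = (-24678 + 10139/10656) + 2442 = -262958629/10656 + 2442 = -236936677/10656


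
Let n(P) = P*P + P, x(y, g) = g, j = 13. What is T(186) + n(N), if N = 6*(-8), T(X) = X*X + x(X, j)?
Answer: 36865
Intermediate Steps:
T(X) = 13 + X**2 (T(X) = X*X + 13 = X**2 + 13 = 13 + X**2)
N = -48
n(P) = P + P**2 (n(P) = P**2 + P = P + P**2)
T(186) + n(N) = (13 + 186**2) - 48*(1 - 48) = (13 + 34596) - 48*(-47) = 34609 + 2256 = 36865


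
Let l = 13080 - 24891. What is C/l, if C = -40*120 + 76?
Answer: 4724/11811 ≈ 0.39997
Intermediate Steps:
l = -11811
C = -4724 (C = -4800 + 76 = -4724)
C/l = -4724/(-11811) = -4724*(-1/11811) = 4724/11811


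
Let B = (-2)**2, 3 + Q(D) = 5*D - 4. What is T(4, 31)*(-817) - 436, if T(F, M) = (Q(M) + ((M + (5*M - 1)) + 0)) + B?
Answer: -275765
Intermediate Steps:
Q(D) = -7 + 5*D (Q(D) = -3 + (5*D - 4) = -3 + (-4 + 5*D) = -7 + 5*D)
B = 4
T(F, M) = -4 + 11*M (T(F, M) = ((-7 + 5*M) + ((M + (5*M - 1)) + 0)) + 4 = ((-7 + 5*M) + ((M + (-1 + 5*M)) + 0)) + 4 = ((-7 + 5*M) + ((-1 + 6*M) + 0)) + 4 = ((-7 + 5*M) + (-1 + 6*M)) + 4 = (-8 + 11*M) + 4 = -4 + 11*M)
T(4, 31)*(-817) - 436 = (-4 + 11*31)*(-817) - 436 = (-4 + 341)*(-817) - 436 = 337*(-817) - 436 = -275329 - 436 = -275765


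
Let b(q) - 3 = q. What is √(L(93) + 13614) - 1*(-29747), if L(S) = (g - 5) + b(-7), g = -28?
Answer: 29747 + √13577 ≈ 29864.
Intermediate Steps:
b(q) = 3 + q
L(S) = -37 (L(S) = (-28 - 5) + (3 - 7) = -33 - 4 = -37)
√(L(93) + 13614) - 1*(-29747) = √(-37 + 13614) - 1*(-29747) = √13577 + 29747 = 29747 + √13577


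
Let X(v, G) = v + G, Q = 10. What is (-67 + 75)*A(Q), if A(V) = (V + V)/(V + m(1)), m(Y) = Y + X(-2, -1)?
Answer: 20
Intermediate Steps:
X(v, G) = G + v
m(Y) = -3 + Y (m(Y) = Y + (-1 - 2) = Y - 3 = -3 + Y)
A(V) = 2*V/(-2 + V) (A(V) = (V + V)/(V + (-3 + 1)) = (2*V)/(V - 2) = (2*V)/(-2 + V) = 2*V/(-2 + V))
(-67 + 75)*A(Q) = (-67 + 75)*(2*10/(-2 + 10)) = 8*(2*10/8) = 8*(2*10*(1/8)) = 8*(5/2) = 20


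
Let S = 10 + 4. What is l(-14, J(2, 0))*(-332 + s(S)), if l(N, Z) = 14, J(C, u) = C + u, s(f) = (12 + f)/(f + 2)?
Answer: -18501/4 ≈ -4625.3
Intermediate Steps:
S = 14
s(f) = (12 + f)/(2 + f)
l(-14, J(2, 0))*(-332 + s(S)) = 14*(-332 + (12 + 14)/(2 + 14)) = 14*(-332 + 26/16) = 14*(-332 + (1/16)*26) = 14*(-332 + 13/8) = 14*(-2643/8) = -18501/4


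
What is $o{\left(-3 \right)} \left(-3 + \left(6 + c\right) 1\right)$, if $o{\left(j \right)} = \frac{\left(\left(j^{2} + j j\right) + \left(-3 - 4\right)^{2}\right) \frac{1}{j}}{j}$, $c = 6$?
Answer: $67$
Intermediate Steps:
$o{\left(j \right)} = \frac{49 + 2 j^{2}}{j^{2}}$ ($o{\left(j \right)} = \frac{\left(\left(j^{2} + j^{2}\right) + \left(-7\right)^{2}\right) \frac{1}{j}}{j} = \frac{\left(2 j^{2} + 49\right) \frac{1}{j}}{j} = \frac{\left(49 + 2 j^{2}\right) \frac{1}{j}}{j} = \frac{\frac{1}{j} \left(49 + 2 j^{2}\right)}{j} = \frac{49 + 2 j^{2}}{j^{2}}$)
$o{\left(-3 \right)} \left(-3 + \left(6 + c\right) 1\right) = \left(2 + \frac{49}{9}\right) \left(-3 + \left(6 + 6\right) 1\right) = \left(2 + 49 \cdot \frac{1}{9}\right) \left(-3 + 12 \cdot 1\right) = \left(2 + \frac{49}{9}\right) \left(-3 + 12\right) = \frac{67}{9} \cdot 9 = 67$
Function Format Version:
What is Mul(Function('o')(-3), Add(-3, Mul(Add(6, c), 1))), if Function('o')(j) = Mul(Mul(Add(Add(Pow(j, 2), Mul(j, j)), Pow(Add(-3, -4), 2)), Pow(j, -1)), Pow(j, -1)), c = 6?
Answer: 67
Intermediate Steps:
Function('o')(j) = Mul(Pow(j, -2), Add(49, Mul(2, Pow(j, 2)))) (Function('o')(j) = Mul(Mul(Add(Add(Pow(j, 2), Pow(j, 2)), Pow(-7, 2)), Pow(j, -1)), Pow(j, -1)) = Mul(Mul(Add(Mul(2, Pow(j, 2)), 49), Pow(j, -1)), Pow(j, -1)) = Mul(Mul(Add(49, Mul(2, Pow(j, 2))), Pow(j, -1)), Pow(j, -1)) = Mul(Mul(Pow(j, -1), Add(49, Mul(2, Pow(j, 2)))), Pow(j, -1)) = Mul(Pow(j, -2), Add(49, Mul(2, Pow(j, 2)))))
Mul(Function('o')(-3), Add(-3, Mul(Add(6, c), 1))) = Mul(Add(2, Mul(49, Pow(-3, -2))), Add(-3, Mul(Add(6, 6), 1))) = Mul(Add(2, Mul(49, Rational(1, 9))), Add(-3, Mul(12, 1))) = Mul(Add(2, Rational(49, 9)), Add(-3, 12)) = Mul(Rational(67, 9), 9) = 67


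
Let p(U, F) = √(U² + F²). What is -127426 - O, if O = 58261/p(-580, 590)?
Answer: -127426 - 58261*√5/1850 ≈ -1.2750e+5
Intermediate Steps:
p(U, F) = √(F² + U²)
O = 58261*√5/1850 (O = 58261/(√(590² + (-580)²)) = 58261/(√(348100 + 336400)) = 58261/(√684500) = 58261/((370*√5)) = 58261*(√5/1850) = 58261*√5/1850 ≈ 70.419)
-127426 - O = -127426 - 58261*√5/1850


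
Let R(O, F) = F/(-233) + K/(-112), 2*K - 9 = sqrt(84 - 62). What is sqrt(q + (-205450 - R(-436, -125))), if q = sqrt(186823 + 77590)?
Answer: sqrt(-34978009452386 + 760046*sqrt(22) + 170250304*sqrt(264413))/13048 ≈ 452.7*I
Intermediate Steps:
K = 9/2 + sqrt(22)/2 (K = 9/2 + sqrt(84 - 62)/2 = 9/2 + sqrt(22)/2 ≈ 6.8452)
R(O, F) = -9/224 - sqrt(22)/224 - F/233 (R(O, F) = F/(-233) + (9/2 + sqrt(22)/2)/(-112) = F*(-1/233) + (9/2 + sqrt(22)/2)*(-1/112) = -F/233 + (-9/224 - sqrt(22)/224) = -9/224 - sqrt(22)/224 - F/233)
q = sqrt(264413) ≈ 514.21
sqrt(q + (-205450 - R(-436, -125))) = sqrt(sqrt(264413) + (-205450 - (-9/224 - sqrt(22)/224 - 1/233*(-125)))) = sqrt(sqrt(264413) + (-205450 - (-9/224 - sqrt(22)/224 + 125/233))) = sqrt(sqrt(264413) + (-205450 - (25903/52192 - sqrt(22)/224))) = sqrt(sqrt(264413) + (-205450 + (-25903/52192 + sqrt(22)/224))) = sqrt(sqrt(264413) + (-10722872303/52192 + sqrt(22)/224)) = sqrt(-10722872303/52192 + sqrt(264413) + sqrt(22)/224)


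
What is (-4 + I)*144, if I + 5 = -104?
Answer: -16272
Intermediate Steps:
I = -109 (I = -5 - 104 = -109)
(-4 + I)*144 = (-4 - 109)*144 = -113*144 = -16272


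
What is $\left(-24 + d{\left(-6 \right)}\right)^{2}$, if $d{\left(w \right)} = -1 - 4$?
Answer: $841$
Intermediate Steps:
$d{\left(w \right)} = -5$ ($d{\left(w \right)} = -1 - 4 = -5$)
$\left(-24 + d{\left(-6 \right)}\right)^{2} = \left(-24 - 5\right)^{2} = \left(-29\right)^{2} = 841$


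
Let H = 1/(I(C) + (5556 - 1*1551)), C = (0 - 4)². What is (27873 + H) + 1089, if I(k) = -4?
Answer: 115876963/4001 ≈ 28962.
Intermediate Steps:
C = 16 (C = (-4)² = 16)
H = 1/4001 (H = 1/(-4 + (5556 - 1*1551)) = 1/(-4 + (5556 - 1551)) = 1/(-4 + 4005) = 1/4001 ≈ 0.00024994)
(27873 + H) + 1089 = (27873 + 1/4001) + 1089 = 111519874/4001 + 1089 = 115876963/4001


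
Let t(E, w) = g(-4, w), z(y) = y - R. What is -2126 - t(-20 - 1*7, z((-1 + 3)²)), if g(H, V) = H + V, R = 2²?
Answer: -2122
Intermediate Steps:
R = 4
z(y) = -4 + y (z(y) = y - 1*4 = y - 4 = -4 + y)
t(E, w) = -4 + w
-2126 - t(-20 - 1*7, z((-1 + 3)²)) = -2126 - (-4 + (-4 + (-1 + 3)²)) = -2126 - (-4 + (-4 + 2²)) = -2126 - (-4 + (-4 + 4)) = -2126 - (-4 + 0) = -2126 - 1*(-4) = -2126 + 4 = -2122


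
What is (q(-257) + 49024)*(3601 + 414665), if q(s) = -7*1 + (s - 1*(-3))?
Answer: 20395904958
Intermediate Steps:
q(s) = -4 + s (q(s) = -7 + (s + 3) = -7 + (3 + s) = -4 + s)
(q(-257) + 49024)*(3601 + 414665) = ((-4 - 257) + 49024)*(3601 + 414665) = (-261 + 49024)*418266 = 48763*418266 = 20395904958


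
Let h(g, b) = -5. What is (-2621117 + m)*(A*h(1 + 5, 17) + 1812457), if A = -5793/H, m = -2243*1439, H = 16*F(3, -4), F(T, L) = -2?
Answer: -169526296870623/16 ≈ -1.0595e+13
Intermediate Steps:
H = -32 (H = 16*(-2) = -32)
m = -3227677
A = 5793/32 (A = -5793/(-32) = -5793*(-1/32) = 5793/32 ≈ 181.03)
(-2621117 + m)*(A*h(1 + 5, 17) + 1812457) = (-2621117 - 3227677)*((5793/32)*(-5) + 1812457) = -5848794*(-28965/32 + 1812457) = -5848794*57969659/32 = -169526296870623/16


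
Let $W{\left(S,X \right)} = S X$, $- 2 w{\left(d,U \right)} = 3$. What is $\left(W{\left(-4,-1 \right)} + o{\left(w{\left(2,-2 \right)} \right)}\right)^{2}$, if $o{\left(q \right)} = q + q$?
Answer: $1$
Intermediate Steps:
$w{\left(d,U \right)} = - \frac{3}{2}$ ($w{\left(d,U \right)} = \left(- \frac{1}{2}\right) 3 = - \frac{3}{2}$)
$o{\left(q \right)} = 2 q$
$\left(W{\left(-4,-1 \right)} + o{\left(w{\left(2,-2 \right)} \right)}\right)^{2} = \left(\left(-4\right) \left(-1\right) + 2 \left(- \frac{3}{2}\right)\right)^{2} = \left(4 - 3\right)^{2} = 1^{2} = 1$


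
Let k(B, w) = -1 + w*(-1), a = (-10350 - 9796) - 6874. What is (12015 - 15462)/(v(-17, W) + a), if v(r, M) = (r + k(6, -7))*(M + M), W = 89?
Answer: 3447/28978 ≈ 0.11895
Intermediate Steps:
a = -27020 (a = -20146 - 6874 = -27020)
k(B, w) = -1 - w
v(r, M) = 2*M*(6 + r) (v(r, M) = (r + (-1 - 1*(-7)))*(M + M) = (r + (-1 + 7))*(2*M) = (r + 6)*(2*M) = (6 + r)*(2*M) = 2*M*(6 + r))
(12015 - 15462)/(v(-17, W) + a) = (12015 - 15462)/(2*89*(6 - 17) - 27020) = -3447/(2*89*(-11) - 27020) = -3447/(-1958 - 27020) = -3447/(-28978) = -3447*(-1/28978) = 3447/28978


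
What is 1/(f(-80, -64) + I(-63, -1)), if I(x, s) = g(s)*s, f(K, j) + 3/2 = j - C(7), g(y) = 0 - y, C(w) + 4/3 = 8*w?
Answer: -6/727 ≈ -0.0082531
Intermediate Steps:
C(w) = -4/3 + 8*w
g(y) = -y
f(K, j) = -337/6 + j (f(K, j) = -3/2 + (j - (-4/3 + 8*7)) = -3/2 + (j - (-4/3 + 56)) = -3/2 + (j - 1*164/3) = -3/2 + (j - 164/3) = -3/2 + (-164/3 + j) = -337/6 + j)
I(x, s) = -s**2 (I(x, s) = (-s)*s = -s**2)
1/(f(-80, -64) + I(-63, -1)) = 1/((-337/6 - 64) - 1*(-1)**2) = 1/(-721/6 - 1*1) = 1/(-721/6 - 1) = 1/(-727/6) = -6/727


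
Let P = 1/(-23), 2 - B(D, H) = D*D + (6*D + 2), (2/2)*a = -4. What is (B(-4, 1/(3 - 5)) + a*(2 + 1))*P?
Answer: 4/23 ≈ 0.17391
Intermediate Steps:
a = -4
B(D, H) = -D² - 6*D (B(D, H) = 2 - (D*D + (6*D + 2)) = 2 - (D² + (2 + 6*D)) = 2 - (2 + D² + 6*D) = 2 + (-2 - D² - 6*D) = -D² - 6*D)
P = -1/23 ≈ -0.043478
(B(-4, 1/(3 - 5)) + a*(2 + 1))*P = (-1*(-4)*(6 - 4) - 4*(2 + 1))*(-1/23) = (-1*(-4)*2 - 4*3)*(-1/23) = (8 - 12)*(-1/23) = -4*(-1/23) = 4/23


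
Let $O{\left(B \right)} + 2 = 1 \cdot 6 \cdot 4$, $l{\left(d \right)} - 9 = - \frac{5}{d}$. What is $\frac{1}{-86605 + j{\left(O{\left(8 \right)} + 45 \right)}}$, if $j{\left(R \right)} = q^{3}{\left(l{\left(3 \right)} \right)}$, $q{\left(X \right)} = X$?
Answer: $- \frac{27}{2327687} \approx -1.1599 \cdot 10^{-5}$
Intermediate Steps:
$l{\left(d \right)} = 9 - \frac{5}{d}$
$O{\left(B \right)} = 22$ ($O{\left(B \right)} = -2 + 1 \cdot 6 \cdot 4 = -2 + 6 \cdot 4 = -2 + 24 = 22$)
$j{\left(R \right)} = \frac{10648}{27}$ ($j{\left(R \right)} = \left(9 - \frac{5}{3}\right)^{3} = \left(\frac{22}{3}\right)^{3} = \frac{10648}{27}$)
$\frac{1}{-86605 + j{\left(O{\left(8 \right)} + 45 \right)}} = \frac{1}{-86605 + \frac{10648}{27}} = \frac{1}{- \frac{2327687}{27}} = - \frac{27}{2327687}$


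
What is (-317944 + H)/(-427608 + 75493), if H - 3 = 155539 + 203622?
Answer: -8244/70423 ≈ -0.11706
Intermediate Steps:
H = 359164 (H = 3 + (155539 + 203622) = 3 + 359161 = 359164)
(-317944 + H)/(-427608 + 75493) = (-317944 + 359164)/(-427608 + 75493) = 41220/(-352115) = 41220*(-1/352115) = -8244/70423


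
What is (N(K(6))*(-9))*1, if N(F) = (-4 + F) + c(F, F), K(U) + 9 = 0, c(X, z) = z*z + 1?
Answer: -621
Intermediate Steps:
c(X, z) = 1 + z² (c(X, z) = z² + 1 = 1 + z²)
K(U) = -9 (K(U) = -9 + 0 = -9)
N(F) = -3 + F + F² (N(F) = (-4 + F) + (1 + F²) = -3 + F + F²)
(N(K(6))*(-9))*1 = ((-3 - 9 + (-9)²)*(-9))*1 = ((-3 - 9 + 81)*(-9))*1 = (69*(-9))*1 = -621*1 = -621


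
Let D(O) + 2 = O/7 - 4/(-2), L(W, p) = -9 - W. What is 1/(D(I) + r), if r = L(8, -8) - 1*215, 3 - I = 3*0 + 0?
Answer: -7/1621 ≈ -0.0043183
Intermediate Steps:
I = 3 (I = 3 - (3*0 + 0) = 3 - (0 + 0) = 3 - 1*0 = 3 + 0 = 3)
D(O) = O/7 (D(O) = -2 + (O/7 - 4/(-2)) = -2 + (O*(1/7) - 4*(-1/2)) = -2 + (O/7 + 2) = -2 + (2 + O/7) = O/7)
r = -232 (r = (-9 - 1*8) - 1*215 = (-9 - 8) - 215 = -17 - 215 = -232)
1/(D(I) + r) = 1/((1/7)*3 - 232) = 1/(3/7 - 232) = 1/(-1621/7) = -7/1621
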